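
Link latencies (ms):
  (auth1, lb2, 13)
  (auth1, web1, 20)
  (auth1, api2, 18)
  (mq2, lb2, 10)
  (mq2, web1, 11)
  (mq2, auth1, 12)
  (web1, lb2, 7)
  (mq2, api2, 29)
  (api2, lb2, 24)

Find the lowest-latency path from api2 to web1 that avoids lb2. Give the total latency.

38

Routes from api2 to web1 avoiding lb2:
api2 -> auth1 -> web1: 18 + 20 = 38
api2 -> mq2 -> auth1 -> web1: 29 + 12 + 20 = 61
api2 -> mq2 -> web1: 29 + 11 = 40
api2 -> auth1 -> mq2 -> web1: 18 + 12 + 11 = 41
Best route has total 38 ms.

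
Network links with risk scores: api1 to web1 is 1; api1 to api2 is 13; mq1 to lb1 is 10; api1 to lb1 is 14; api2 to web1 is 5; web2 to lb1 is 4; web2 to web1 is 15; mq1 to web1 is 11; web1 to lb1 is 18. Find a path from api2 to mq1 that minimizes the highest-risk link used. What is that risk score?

11

A few of the api2→mq1 routes:
api2 - api1 - web1 - mq1: max(13, 1, 11) = 13
api2 - api1 - lb1 - mq1: max(13, 14, 10) = 14
api2 - web1 - mq1: max(5, 11) = 11
api2 - web1 - api1 - lb1 - mq1: max(5, 1, 14, 10) = 14
The minimum achievable maximum is 11.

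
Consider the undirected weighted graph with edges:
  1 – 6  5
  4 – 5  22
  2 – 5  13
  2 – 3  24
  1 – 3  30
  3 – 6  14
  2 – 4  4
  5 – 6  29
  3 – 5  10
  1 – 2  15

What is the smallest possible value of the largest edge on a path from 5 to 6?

14

Some routes from 5 to 6:
5→4→2→1→6: max(22, 4, 15, 5) = 22
5→2→1→6: max(13, 15, 5) = 15
5→3→6: max(10, 14) = 14
Best route has worst link 14.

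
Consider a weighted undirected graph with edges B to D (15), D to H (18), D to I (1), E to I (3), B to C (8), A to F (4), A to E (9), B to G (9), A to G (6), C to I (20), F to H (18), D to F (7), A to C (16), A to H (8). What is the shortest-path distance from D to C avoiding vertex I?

23

Comparing a few candidate routes:
D→B→C: 15 + 8 = 23
D→F→A→G→B→C: 7 + 4 + 6 + 9 + 8 = 34
D→F→A→C: 7 + 4 + 16 = 27
Best route has total 23.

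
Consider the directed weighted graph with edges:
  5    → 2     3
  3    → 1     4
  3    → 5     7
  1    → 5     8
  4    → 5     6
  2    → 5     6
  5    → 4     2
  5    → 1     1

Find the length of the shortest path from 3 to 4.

9

Paths from 3 to 4:
3 - 1 - 5 - 4: 4 + 8 + 2 = 14
3 - 5 - 4: 7 + 2 = 9
The minimum is 9.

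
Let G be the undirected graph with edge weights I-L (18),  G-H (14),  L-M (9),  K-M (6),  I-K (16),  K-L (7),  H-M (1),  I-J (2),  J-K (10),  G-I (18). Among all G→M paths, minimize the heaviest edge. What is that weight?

14

A few of the G→M routes:
G - I - J - K - M: max(18, 2, 10, 6) = 18
G - I - L - M: max(18, 18, 9) = 18
G - I - K - L - M: max(18, 16, 7, 9) = 18
G - H - M: max(14, 1) = 14
G - I - K - M: max(18, 16, 6) = 18
G - I - J - K - L - M: max(18, 2, 10, 7, 9) = 18
Smallest bottleneck: 14.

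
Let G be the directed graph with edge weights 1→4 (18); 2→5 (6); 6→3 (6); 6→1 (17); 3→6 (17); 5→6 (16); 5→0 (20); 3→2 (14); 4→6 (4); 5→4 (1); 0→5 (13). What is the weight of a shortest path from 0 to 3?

Candidate routes:
0 -> 5 -> 4 -> 6 -> 3: 13 + 1 + 4 + 6 = 24
0 -> 5 -> 6 -> 3: 13 + 16 + 6 = 35
Shortest: 24.

24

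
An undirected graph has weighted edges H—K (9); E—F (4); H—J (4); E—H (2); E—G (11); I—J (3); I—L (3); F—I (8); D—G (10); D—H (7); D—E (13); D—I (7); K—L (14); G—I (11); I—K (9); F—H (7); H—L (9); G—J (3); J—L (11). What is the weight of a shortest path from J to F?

10

A few of the J→F routes:
J -> H -> F: 4 + 7 = 11
J -> I -> F: 3 + 8 = 11
J -> G -> E -> F: 3 + 11 + 4 = 18
J -> I -> L -> H -> E -> F: 3 + 3 + 9 + 2 + 4 = 21
J -> L -> I -> F: 11 + 3 + 8 = 22
J -> H -> E -> F: 4 + 2 + 4 = 10
The minimum is 10.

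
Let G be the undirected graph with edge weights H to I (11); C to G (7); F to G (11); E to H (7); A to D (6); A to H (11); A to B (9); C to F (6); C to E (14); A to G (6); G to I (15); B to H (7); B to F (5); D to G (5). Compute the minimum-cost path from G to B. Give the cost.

15

Comparing a few candidate routes:
G -> D -> A -> B: 5 + 6 + 9 = 20
G -> F -> B: 11 + 5 = 16
G -> A -> B: 6 + 9 = 15
G -> A -> H -> B: 6 + 11 + 7 = 24
G -> D -> A -> H -> B: 5 + 6 + 11 + 7 = 29
G -> C -> F -> B: 7 + 6 + 5 = 18
Shortest: 15.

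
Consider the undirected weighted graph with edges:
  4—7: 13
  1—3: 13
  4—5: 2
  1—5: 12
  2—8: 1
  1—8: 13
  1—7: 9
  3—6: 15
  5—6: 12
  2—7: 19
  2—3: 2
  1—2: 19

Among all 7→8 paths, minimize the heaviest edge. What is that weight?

Some routes from 7 to 8:
7 -> 1 -> 8: max(9, 13) = 13
7 -> 4 -> 5 -> 1 -> 3 -> 2 -> 8: max(13, 2, 12, 13, 2, 1) = 13
7 -> 4 -> 5 -> 1 -> 8: max(13, 2, 12, 13) = 13
Smallest bottleneck: 13.

13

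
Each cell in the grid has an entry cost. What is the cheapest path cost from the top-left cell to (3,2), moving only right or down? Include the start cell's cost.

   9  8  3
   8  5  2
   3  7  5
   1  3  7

Path [0,0]→[1,0]→[2,0]→[3,0]→[3,1]→[3,2]: 9 + 8 + 3 + 1 + 3 + 7 = 31.
(Top row then right column would cost 34.)

31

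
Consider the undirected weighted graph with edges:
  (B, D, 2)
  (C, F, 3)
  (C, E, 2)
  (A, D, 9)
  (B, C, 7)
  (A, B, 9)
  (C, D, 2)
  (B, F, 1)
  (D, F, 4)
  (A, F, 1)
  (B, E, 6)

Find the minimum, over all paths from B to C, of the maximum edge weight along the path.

2

A few of the B→C routes:
B-F-D-C: max(1, 4, 2) = 4
B-E-C: max(6, 2) = 6
B-C: max(7) = 7
B-F-C: max(1, 3) = 3
B-D-C: max(2, 2) = 2
B-D-F-C: max(2, 4, 3) = 4
Best route has worst link 2.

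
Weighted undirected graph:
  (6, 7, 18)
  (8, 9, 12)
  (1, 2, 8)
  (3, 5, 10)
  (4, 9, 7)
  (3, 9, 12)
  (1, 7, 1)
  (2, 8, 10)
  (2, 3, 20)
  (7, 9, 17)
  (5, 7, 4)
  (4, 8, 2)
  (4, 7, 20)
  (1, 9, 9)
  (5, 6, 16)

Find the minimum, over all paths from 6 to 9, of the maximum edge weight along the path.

Checking several routes:
6 → 5 → 7 → 1 → 9: max(16, 4, 1, 9) = 16
6 → 7 → 5 → 3 → 9: max(18, 4, 10, 12) = 18
6 → 5 → 7 → 9: max(16, 4, 17) = 17
6 → 5 → 7 → 1 → 2 → 8 → 4 → 9: max(16, 4, 1, 8, 10, 2, 7) = 16
6 → 5 → 7 → 1 → 2 → 8 → 9: max(16, 4, 1, 8, 10, 12) = 16
6 → 5 → 3 → 9: max(16, 10, 12) = 16
The minimum achievable maximum is 16.

16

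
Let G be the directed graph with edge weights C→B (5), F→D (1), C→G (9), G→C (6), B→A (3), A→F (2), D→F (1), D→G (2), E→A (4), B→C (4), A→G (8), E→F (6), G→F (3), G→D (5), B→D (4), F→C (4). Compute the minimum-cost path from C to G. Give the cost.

9

A few of the C→G routes:
C -> G: 9
C -> B -> D -> G: 5 + 4 + 2 = 11
C -> B -> A -> F -> D -> G: 5 + 3 + 2 + 1 + 2 = 13
Shortest: 9.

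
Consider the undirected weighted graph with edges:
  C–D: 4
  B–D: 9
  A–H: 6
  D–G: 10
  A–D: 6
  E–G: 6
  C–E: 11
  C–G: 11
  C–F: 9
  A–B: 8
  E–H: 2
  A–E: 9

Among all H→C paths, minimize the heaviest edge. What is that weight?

6

A few of the H→C routes:
H → E → G → D → C: max(2, 6, 10, 4) = 10
H → E → A → B → D → C: max(2, 9, 8, 9, 4) = 9
H → E → A → D → C: max(2, 9, 6, 4) = 9
H → A → B → D → C: max(6, 8, 9, 4) = 9
H → A → D → C: max(6, 6, 4) = 6
H → A → E → G → D → C: max(6, 9, 6, 10, 4) = 10
Smallest bottleneck: 6.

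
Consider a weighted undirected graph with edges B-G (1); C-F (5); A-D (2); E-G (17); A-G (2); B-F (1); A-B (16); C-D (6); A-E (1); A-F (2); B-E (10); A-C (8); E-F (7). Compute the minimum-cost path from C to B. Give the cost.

Comparing a few candidate routes:
C → D → A → G → B: 6 + 2 + 2 + 1 = 11
C → F → A → G → B: 5 + 2 + 2 + 1 = 10
C → F → B: 5 + 1 = 6
C → A → G → B: 8 + 2 + 1 = 11
C → D → A → F → B: 6 + 2 + 2 + 1 = 11
Shortest: 6.

6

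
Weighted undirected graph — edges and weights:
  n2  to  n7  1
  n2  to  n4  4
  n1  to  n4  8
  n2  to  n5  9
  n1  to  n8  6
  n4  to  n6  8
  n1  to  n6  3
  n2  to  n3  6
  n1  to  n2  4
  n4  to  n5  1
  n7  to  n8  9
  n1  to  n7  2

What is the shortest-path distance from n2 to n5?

Checking several routes:
n2 -> n5: 9
n2 -> n7 -> n1 -> n4 -> n5: 1 + 2 + 8 + 1 = 12
n2 -> n4 -> n5: 4 + 1 = 5
The minimum is 5.

5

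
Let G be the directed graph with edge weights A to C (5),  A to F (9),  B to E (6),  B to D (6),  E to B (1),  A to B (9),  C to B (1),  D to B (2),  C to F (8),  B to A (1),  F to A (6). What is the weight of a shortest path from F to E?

Candidate routes:
F-A-C-B-E: 6 + 5 + 1 + 6 = 18
F-A-B-E: 6 + 9 + 6 = 21
The minimum is 18.

18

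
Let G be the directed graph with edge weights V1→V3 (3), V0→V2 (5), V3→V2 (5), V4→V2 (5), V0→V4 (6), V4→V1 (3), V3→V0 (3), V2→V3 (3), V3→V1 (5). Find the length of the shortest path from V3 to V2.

5

Candidate routes:
V3→V2: 5
V3→V0→V4→V2: 3 + 6 + 5 = 14
V3→V0→V2: 3 + 5 = 8
Shortest: 5.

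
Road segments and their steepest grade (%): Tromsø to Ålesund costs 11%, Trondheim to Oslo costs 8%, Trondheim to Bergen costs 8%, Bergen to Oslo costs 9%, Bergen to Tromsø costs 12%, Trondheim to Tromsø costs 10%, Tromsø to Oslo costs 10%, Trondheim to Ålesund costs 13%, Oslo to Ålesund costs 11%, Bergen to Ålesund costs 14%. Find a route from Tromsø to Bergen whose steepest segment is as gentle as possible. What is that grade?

Some routes from Tromsø to Bergen:
Tromsø - Oslo - Trondheim - Bergen: max(10, 8, 8) = 10
Tromsø - Trondheim - Oslo - Bergen: max(10, 8, 9) = 10
Tromsø - Oslo - Bergen: max(10, 9) = 10
The minimum achievable maximum is 10%.

10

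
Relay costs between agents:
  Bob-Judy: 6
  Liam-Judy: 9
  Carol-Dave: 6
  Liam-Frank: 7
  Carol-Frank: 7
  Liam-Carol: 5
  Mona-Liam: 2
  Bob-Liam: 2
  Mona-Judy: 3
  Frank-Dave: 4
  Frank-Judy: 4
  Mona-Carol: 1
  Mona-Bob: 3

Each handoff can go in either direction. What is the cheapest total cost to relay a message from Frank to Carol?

7

Checking several routes:
Frank - Liam - Mona - Carol: 7 + 2 + 1 = 10
Frank - Dave - Carol: 4 + 6 = 10
Frank - Judy - Mona - Carol: 4 + 3 + 1 = 8
Frank - Carol: 7
Best route has total 7.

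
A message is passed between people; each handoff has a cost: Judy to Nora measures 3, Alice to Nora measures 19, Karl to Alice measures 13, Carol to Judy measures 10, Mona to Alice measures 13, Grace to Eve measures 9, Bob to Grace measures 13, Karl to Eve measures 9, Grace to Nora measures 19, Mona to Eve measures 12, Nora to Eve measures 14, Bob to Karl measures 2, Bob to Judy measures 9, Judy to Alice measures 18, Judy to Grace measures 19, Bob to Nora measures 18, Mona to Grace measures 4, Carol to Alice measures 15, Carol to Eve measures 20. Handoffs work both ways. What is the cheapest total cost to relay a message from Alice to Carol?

15

Some routes from Alice to Carol:
Alice-Carol: 15
Alice-Nora-Judy-Carol: 19 + 3 + 10 = 32
Alice-Judy-Carol: 18 + 10 = 28
Alice-Mona-Eve-Carol: 13 + 12 + 20 = 45
Alice-Karl-Eve-Carol: 13 + 9 + 20 = 42
Alice-Karl-Bob-Judy-Carol: 13 + 2 + 9 + 10 = 34
Best route has total 15.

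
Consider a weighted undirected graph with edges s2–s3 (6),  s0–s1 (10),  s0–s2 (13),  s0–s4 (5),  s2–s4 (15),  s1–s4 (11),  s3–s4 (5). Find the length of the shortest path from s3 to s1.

Some routes from s3 to s1:
s3-s2-s4-s1: 6 + 15 + 11 = 32
s3-s2-s0-s1: 6 + 13 + 10 = 29
s3-s4-s1: 5 + 11 = 16
s3-s4-s0-s1: 5 + 5 + 10 = 20
s3-s2-s0-s4-s1: 6 + 13 + 5 + 11 = 35
The minimum is 16.

16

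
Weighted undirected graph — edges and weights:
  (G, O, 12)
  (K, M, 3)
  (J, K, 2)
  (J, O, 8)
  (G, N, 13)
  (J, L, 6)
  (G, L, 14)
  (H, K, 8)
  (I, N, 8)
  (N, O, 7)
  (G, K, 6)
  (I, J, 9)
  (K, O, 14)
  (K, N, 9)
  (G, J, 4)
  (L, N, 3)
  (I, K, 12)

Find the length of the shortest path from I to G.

A few of the I→G routes:
I → J → K → G: 9 + 2 + 6 = 17
I → J → G: 9 + 4 = 13
I → K → G: 12 + 6 = 18
Best route has total 13.

13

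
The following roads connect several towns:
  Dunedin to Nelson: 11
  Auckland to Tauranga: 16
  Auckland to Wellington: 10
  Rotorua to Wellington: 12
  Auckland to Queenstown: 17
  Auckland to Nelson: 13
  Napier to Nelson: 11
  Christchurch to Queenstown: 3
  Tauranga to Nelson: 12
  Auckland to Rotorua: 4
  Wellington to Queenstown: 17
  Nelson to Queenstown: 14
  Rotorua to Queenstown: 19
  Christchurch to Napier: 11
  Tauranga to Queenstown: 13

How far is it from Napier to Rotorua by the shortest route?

A few of the Napier→Rotorua routes:
Napier-Nelson-Auckland-Rotorua: 11 + 13 + 4 = 28
Napier-Christchurch-Queenstown-Wellington-Rotorua: 11 + 3 + 17 + 12 = 43
Napier-Nelson-Tauranga-Auckland-Rotorua: 11 + 12 + 16 + 4 = 43
Napier-Christchurch-Queenstown-Rotorua: 11 + 3 + 19 = 33
Napier-Christchurch-Queenstown-Auckland-Rotorua: 11 + 3 + 17 + 4 = 35
Shortest: 28.

28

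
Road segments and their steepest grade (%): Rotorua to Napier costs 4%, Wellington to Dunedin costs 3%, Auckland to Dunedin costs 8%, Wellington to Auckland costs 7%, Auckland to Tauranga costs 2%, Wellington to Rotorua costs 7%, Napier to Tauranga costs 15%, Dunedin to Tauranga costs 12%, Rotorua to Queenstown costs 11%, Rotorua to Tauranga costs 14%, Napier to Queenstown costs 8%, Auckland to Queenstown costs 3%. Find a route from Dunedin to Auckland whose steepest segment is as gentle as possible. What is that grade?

Some routes from Dunedin to Auckland:
Dunedin - Wellington - Auckland: max(3, 7) = 7
Dunedin - Wellington - Rotorua - Napier - Queenstown - Auckland: max(3, 7, 4, 8, 3) = 8
Dunedin - Auckland: max(8) = 8
Dunedin - Tauranga - Auckland: max(12, 2) = 12
Dunedin - Wellington - Rotorua - Queenstown - Auckland: max(3, 7, 11, 3) = 11
Smallest bottleneck: 7%.

7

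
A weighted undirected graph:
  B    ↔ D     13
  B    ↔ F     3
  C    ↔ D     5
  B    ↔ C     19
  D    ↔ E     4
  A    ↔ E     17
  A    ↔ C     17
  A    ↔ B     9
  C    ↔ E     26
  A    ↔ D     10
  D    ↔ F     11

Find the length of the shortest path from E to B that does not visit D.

Routes from E to B avoiding D:
E -> C -> A -> B: 26 + 17 + 9 = 52
E -> C -> B: 26 + 19 = 45
E -> A -> C -> B: 17 + 17 + 19 = 53
E -> A -> B: 17 + 9 = 26
The minimum is 26.

26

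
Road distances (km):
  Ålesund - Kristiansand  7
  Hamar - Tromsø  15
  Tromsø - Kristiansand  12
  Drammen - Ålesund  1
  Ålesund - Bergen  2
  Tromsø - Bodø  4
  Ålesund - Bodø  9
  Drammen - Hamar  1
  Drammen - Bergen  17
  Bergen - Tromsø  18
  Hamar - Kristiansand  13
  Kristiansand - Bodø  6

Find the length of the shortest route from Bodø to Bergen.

Comparing a few candidate routes:
Bodø → Tromsø → Bergen: 4 + 18 = 22
Bodø → Kristiansand → Hamar → Drammen → Ålesund → Bergen: 6 + 13 + 1 + 1 + 2 = 23
Bodø → Ålesund → Bergen: 9 + 2 = 11
Bodø → Kristiansand → Ålesund → Bergen: 6 + 7 + 2 = 15
The minimum is 11 km.

11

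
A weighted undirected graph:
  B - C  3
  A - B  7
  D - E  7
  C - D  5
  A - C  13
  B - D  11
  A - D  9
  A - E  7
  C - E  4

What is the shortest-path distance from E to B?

A few of the E→B routes:
E→C→B: 4 + 3 = 7
E→C→D→B: 4 + 5 + 11 = 20
E→D→C→B: 7 + 5 + 3 = 15
E→D→A→B: 7 + 9 + 7 = 23
E→A→B: 7 + 7 = 14
E→D→B: 7 + 11 = 18
The minimum is 7.

7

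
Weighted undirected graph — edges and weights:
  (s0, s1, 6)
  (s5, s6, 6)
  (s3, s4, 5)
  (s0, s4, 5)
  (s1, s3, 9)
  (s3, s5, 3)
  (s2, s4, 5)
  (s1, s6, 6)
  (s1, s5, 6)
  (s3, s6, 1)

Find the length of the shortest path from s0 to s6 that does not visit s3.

Paths from s0 to s6 avoiding s3:
s0 -> s1 -> s5 -> s6: 6 + 6 + 6 = 18
s0 -> s1 -> s6: 6 + 6 = 12
Best route has total 12.

12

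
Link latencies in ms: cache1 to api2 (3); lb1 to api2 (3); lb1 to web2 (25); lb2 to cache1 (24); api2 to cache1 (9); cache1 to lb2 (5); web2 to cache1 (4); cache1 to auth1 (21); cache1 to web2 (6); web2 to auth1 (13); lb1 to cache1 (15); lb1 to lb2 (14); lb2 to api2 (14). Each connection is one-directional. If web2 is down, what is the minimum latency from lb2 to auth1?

Routes from lb2 to auth1 avoiding web2:
lb2→cache1→auth1: 24 + 21 = 45
lb2→api2→cache1→auth1: 14 + 9 + 21 = 44
Best route has total 44 ms.

44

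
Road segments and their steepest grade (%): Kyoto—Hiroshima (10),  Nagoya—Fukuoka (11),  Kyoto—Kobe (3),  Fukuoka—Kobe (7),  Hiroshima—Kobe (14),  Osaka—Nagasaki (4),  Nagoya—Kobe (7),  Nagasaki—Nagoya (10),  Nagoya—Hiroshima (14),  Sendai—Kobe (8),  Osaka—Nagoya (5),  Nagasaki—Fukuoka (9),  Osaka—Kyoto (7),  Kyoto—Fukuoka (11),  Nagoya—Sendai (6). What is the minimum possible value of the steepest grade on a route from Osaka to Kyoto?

7

A few of the Osaka→Kyoto routes:
Osaka → Kyoto: max(7) = 7
Osaka → Nagoya → Kobe → Kyoto: max(5, 7, 3) = 7
Osaka → Nagoya → Sendai → Kobe → Kyoto: max(5, 6, 8, 3) = 8
Best route has worst link 7%.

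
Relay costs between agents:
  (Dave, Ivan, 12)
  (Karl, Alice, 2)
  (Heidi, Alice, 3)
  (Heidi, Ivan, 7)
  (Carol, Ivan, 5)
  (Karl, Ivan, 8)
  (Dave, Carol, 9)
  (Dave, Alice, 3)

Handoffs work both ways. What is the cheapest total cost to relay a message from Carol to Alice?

A few of the Carol→Alice routes:
Carol-Ivan-Dave-Alice: 5 + 12 + 3 = 20
Carol-Dave-Alice: 9 + 3 = 12
Carol-Ivan-Karl-Alice: 5 + 8 + 2 = 15
Carol-Ivan-Heidi-Alice: 5 + 7 + 3 = 15
Shortest: 12.

12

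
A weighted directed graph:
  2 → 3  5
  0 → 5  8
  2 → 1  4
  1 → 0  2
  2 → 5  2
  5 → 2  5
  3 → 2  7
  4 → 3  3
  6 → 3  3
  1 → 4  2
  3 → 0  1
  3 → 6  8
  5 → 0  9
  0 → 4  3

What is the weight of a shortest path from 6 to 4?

Some routes from 6 to 4:
6 -> 3 -> 2 -> 1 -> 4: 3 + 7 + 4 + 2 = 16
6 -> 3 -> 2 -> 1 -> 0 -> 4: 3 + 7 + 4 + 2 + 3 = 19
6 -> 3 -> 0 -> 4: 3 + 1 + 3 = 7
6 -> 3 -> 0 -> 5 -> 2 -> 1 -> 4: 3 + 1 + 8 + 5 + 4 + 2 = 23
Best route has total 7.

7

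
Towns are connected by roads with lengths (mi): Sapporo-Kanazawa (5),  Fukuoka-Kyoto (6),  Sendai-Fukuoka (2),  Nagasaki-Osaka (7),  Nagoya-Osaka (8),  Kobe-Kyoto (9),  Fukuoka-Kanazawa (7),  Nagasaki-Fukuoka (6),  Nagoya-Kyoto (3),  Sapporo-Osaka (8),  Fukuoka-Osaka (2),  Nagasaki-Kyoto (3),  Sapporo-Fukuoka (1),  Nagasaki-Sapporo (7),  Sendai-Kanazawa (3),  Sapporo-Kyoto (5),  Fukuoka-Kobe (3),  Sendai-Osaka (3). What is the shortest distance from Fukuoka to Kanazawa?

5

Comparing a few candidate routes:
Fukuoka → Sendai → Kanazawa: 2 + 3 = 5
Fukuoka → Osaka → Sendai → Kanazawa: 2 + 3 + 3 = 8
Fukuoka → Osaka → Sapporo → Kanazawa: 2 + 8 + 5 = 15
Fukuoka → Kanazawa: 7
Fukuoka → Sapporo → Kanazawa: 1 + 5 = 6
The minimum is 5 mi.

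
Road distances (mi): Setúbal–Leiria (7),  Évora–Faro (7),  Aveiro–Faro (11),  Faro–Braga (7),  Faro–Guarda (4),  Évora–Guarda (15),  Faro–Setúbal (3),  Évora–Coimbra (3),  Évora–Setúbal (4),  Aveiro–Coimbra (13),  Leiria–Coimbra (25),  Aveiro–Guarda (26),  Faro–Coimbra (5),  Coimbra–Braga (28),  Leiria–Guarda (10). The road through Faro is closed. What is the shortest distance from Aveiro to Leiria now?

27

Checking several routes:
Aveiro - Coimbra - Leiria: 13 + 25 = 38
Aveiro - Coimbra - Évora - Setúbal - Leiria: 13 + 3 + 4 + 7 = 27
Aveiro - Coimbra - Évora - Guarda - Leiria: 13 + 3 + 15 + 10 = 41
Aveiro - Guarda - Leiria: 26 + 10 = 36
The minimum is 27 mi.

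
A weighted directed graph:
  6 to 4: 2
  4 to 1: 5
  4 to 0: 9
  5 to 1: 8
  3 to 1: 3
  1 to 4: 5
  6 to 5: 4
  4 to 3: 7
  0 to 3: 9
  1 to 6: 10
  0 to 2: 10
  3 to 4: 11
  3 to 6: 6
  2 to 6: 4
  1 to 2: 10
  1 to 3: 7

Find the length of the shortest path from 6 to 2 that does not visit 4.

Candidate routes:
6 → 5 → 1 → 2: 4 + 8 + 10 = 22
Shortest: 22.

22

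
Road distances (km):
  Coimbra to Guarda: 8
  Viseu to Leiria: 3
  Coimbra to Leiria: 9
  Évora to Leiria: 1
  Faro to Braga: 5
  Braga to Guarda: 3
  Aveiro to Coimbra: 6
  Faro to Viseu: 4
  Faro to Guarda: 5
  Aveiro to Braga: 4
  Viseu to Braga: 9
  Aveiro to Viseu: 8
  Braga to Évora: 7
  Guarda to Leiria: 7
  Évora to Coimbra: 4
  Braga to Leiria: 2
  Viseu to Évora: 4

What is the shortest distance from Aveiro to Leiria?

Comparing a few candidate routes:
Aveiro→Braga→Leiria: 4 + 2 = 6
Aveiro→Braga→Évora→Leiria: 4 + 7 + 1 = 12
Aveiro→Viseu→Leiria: 8 + 3 = 11
Aveiro→Coimbra→Évora→Leiria: 6 + 4 + 1 = 11
Best route has total 6 km.

6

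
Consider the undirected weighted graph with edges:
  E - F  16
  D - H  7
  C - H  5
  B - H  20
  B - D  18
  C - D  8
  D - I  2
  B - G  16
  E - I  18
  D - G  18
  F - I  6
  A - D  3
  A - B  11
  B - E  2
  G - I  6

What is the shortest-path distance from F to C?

Comparing a few candidate routes:
F→I→G→D→C: 6 + 6 + 18 + 8 = 38
F→I→D→C: 6 + 2 + 8 = 16
F→I→D→H→C: 6 + 2 + 7 + 5 = 20
F→I→G→D→H→C: 6 + 6 + 18 + 7 + 5 = 42
F→E→B→H→C: 16 + 2 + 20 + 5 = 43
F→E→B→A→D→C: 16 + 2 + 11 + 3 + 8 = 40
The minimum is 16.

16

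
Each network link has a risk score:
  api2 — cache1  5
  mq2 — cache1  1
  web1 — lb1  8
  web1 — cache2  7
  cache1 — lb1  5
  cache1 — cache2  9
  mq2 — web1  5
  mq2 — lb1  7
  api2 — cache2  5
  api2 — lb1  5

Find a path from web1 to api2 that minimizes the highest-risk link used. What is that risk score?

5

Checking several routes:
web1→mq2→cache1→lb1→api2: max(5, 1, 5, 5) = 5
web1→mq2→cache1→api2: max(5, 1, 5) = 5
web1→mq2→lb1→api2: max(5, 7, 5) = 7
web1→mq2→lb1→cache1→api2: max(5, 7, 5, 5) = 7
Smallest bottleneck: 5.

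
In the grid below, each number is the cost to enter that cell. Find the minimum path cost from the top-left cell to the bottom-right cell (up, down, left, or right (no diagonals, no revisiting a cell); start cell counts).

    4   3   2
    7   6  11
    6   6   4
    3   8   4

Path (0,0) -> (0,1) -> (1,1) -> (2,1) -> (2,2) -> (3,2): 4 + 3 + 6 + 6 + 4 + 4 = 27.

27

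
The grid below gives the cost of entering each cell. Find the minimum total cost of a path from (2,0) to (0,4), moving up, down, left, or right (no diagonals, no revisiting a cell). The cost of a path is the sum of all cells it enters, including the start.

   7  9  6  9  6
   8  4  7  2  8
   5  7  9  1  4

Best path: [2,0] -> [2,1] -> [2,2] -> [2,3] -> [1,3] -> [1,4] -> [0,4]
Cost: 5 + 7 + 9 + 1 + 2 + 8 + 6 = 38

38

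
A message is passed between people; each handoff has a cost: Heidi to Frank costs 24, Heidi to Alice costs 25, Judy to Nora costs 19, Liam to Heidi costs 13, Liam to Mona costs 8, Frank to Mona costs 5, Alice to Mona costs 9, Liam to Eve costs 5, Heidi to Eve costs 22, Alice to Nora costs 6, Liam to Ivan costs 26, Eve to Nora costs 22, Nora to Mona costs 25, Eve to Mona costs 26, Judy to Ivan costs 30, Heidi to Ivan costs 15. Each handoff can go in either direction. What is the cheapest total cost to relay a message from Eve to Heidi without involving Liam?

22

Checking several routes:
Eve→Mona→Frank→Heidi: 26 + 5 + 24 = 55
Eve→Nora→Alice→Heidi: 22 + 6 + 25 = 53
Eve→Mona→Alice→Heidi: 26 + 9 + 25 = 60
Eve→Nora→Alice→Mona→Frank→Heidi: 22 + 6 + 9 + 5 + 24 = 66
Eve→Heidi: 22
Eve→Nora→Mona→Frank→Heidi: 22 + 25 + 5 + 24 = 76
Shortest: 22.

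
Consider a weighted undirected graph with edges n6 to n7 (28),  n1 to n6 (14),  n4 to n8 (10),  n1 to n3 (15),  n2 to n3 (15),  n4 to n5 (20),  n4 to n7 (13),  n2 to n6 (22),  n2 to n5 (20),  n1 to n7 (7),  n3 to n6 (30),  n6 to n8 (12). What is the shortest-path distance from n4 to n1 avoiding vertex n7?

Some routes from n4 to n1 avoiding n7:
n4-n8-n6-n1: 10 + 12 + 14 = 36
n4-n5-n2-n3-n1: 20 + 20 + 15 + 15 = 70
n4-n8-n6-n3-n1: 10 + 12 + 30 + 15 = 67
Best route has total 36.

36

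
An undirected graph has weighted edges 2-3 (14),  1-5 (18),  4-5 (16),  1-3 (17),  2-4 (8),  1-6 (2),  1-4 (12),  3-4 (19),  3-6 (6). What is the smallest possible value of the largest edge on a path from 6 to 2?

12

Checking several routes:
6 → 1 → 3 → 2: max(2, 17, 14) = 17
6 → 3 → 2: max(6, 14) = 14
6 → 1 → 4 → 2: max(2, 12, 8) = 12
6 → 3 → 1 → 5 → 4 → 2: max(6, 17, 18, 16, 8) = 18
6 → 3 → 1 → 4 → 2: max(6, 17, 12, 8) = 17
Best route has worst link 12.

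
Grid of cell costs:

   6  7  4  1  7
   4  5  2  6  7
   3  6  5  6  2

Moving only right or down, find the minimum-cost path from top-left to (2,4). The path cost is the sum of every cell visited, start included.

30

One optimal route is r0c0 -> r1c0 -> r1c1 -> r1c2 -> r2c2 -> r2c3 -> r2c4.
Its cost is 6 + 4 + 5 + 2 + 5 + 6 + 2 = 30.
For comparison, the top-then-right route costs 34.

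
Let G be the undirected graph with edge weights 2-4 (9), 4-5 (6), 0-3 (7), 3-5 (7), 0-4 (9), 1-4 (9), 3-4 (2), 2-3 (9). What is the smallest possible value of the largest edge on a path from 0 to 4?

7

Some routes from 0 to 4:
0→4: max(9) = 9
0→3→5→4: max(7, 7, 6) = 7
0→3→4: max(7, 2) = 7
Smallest bottleneck: 7.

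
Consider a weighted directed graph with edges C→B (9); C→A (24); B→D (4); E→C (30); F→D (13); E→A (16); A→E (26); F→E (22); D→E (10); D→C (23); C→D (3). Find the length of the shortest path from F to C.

36

Candidate routes:
F→E→C: 22 + 30 = 52
F→D→E→C: 13 + 10 + 30 = 53
F→D→C: 13 + 23 = 36
Best route has total 36.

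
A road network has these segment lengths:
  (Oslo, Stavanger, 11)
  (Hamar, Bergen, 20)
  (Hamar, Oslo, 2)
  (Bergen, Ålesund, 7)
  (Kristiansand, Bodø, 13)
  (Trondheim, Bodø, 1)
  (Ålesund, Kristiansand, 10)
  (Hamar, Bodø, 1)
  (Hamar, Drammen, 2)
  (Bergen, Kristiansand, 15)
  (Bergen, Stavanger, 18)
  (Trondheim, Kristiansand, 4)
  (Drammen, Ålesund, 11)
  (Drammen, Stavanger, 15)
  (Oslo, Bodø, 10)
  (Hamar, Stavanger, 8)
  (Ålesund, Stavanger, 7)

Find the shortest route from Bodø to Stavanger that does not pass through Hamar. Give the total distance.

21

Some routes from Bodø to Stavanger avoiding Hamar:
Bodø → Trondheim → Kristiansand → Ålesund → Stavanger: 1 + 4 + 10 + 7 = 22
Bodø → Kristiansand → Ålesund → Stavanger: 13 + 10 + 7 = 30
Bodø → Trondheim → Kristiansand → Bergen → Ålesund → Stavanger: 1 + 4 + 15 + 7 + 7 = 34
Bodø → Oslo → Stavanger: 10 + 11 = 21
Shortest: 21.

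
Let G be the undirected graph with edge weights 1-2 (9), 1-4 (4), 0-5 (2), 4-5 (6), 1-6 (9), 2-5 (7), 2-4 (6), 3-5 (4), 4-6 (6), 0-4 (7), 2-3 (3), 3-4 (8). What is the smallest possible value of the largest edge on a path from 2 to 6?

6

Some routes from 2 to 6:
2 -> 5 -> 0 -> 4 -> 6: max(7, 2, 7, 6) = 7
2 -> 3 -> 5 -> 0 -> 4 -> 6: max(3, 4, 2, 7, 6) = 7
2 -> 3 -> 5 -> 4 -> 6: max(3, 4, 6, 6) = 6
2 -> 4 -> 6: max(6, 6) = 6
2 -> 5 -> 4 -> 6: max(7, 6, 6) = 7
Best route has worst link 6.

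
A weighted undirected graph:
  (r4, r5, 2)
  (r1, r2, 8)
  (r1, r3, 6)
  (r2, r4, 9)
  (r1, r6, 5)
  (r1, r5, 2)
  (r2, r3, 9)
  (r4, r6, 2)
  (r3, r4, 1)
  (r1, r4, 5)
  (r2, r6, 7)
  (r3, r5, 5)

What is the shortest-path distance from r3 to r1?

5

A few of the r3→r1 routes:
r3 - r5 - r1: 5 + 2 = 7
r3 - r4 - r5 - r1: 1 + 2 + 2 = 5
r3 - r4 - r1: 1 + 5 = 6
r3 - r4 - r6 - r1: 1 + 2 + 5 = 8
r3 - r1: 6
The minimum is 5.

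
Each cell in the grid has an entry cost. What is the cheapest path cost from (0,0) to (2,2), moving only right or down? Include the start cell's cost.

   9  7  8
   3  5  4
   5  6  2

23

Cheapest: (0,0)→(1,0)→(1,1)→(1,2)→(2,2)
  9 + 3 + 5 + 4 + 2 = 23
For comparison, the top-then-right route costs 30.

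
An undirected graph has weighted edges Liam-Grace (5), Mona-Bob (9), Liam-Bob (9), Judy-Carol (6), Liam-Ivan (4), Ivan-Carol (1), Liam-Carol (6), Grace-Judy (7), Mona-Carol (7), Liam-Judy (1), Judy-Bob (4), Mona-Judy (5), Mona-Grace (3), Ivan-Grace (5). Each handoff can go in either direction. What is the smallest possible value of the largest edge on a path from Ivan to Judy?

Some routes from Ivan to Judy:
Ivan-Grace-Liam-Judy: max(5, 5, 1) = 5
Ivan-Liam-Grace-Mona-Judy: max(4, 5, 3, 5) = 5
Ivan-Grace-Mona-Judy: max(5, 3, 5) = 5
Ivan-Liam-Judy: max(4, 1) = 4
Best route has worst link 4.

4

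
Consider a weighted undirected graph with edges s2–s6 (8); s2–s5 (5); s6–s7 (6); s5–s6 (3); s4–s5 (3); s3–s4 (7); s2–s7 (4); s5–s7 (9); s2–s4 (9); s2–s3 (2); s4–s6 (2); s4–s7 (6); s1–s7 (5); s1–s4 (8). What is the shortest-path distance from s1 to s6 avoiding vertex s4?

Routes from s1 to s6 avoiding s4:
s1 -> s7 -> s2 -> s5 -> s6: 5 + 4 + 5 + 3 = 17
s1 -> s7 -> s6: 5 + 6 = 11
s1 -> s7 -> s5 -> s2 -> s6: 5 + 9 + 5 + 8 = 27
s1 -> s7 -> s5 -> s6: 5 + 9 + 3 = 17
s1 -> s7 -> s2 -> s6: 5 + 4 + 8 = 17
Shortest: 11.

11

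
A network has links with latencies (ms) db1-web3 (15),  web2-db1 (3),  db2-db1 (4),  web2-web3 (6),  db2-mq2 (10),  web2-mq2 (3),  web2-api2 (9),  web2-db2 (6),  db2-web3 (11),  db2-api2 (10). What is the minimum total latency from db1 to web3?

A few of the db1→web3 routes:
db1-db2-web2-web3: 4 + 6 + 6 = 16
db1-web2-web3: 3 + 6 = 9
db1-db2-web3: 4 + 11 = 15
db1-web3: 15
The minimum is 9 ms.

9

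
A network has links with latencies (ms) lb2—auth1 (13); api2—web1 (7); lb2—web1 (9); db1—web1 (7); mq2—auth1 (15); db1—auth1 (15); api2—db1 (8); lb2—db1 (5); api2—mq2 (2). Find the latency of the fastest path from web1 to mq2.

A few of the web1→mq2 routes:
web1 → lb2 → db1 → api2 → mq2: 9 + 5 + 8 + 2 = 24
web1 → api2 → mq2: 7 + 2 = 9
web1 → db1 → api2 → mq2: 7 + 8 + 2 = 17
web1 → lb2 → auth1 → mq2: 9 + 13 + 15 = 37
The minimum is 9 ms.

9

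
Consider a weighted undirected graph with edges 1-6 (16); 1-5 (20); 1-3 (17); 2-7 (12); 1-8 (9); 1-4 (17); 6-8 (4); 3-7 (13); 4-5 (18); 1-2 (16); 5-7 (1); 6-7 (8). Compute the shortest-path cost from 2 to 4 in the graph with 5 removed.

Some routes from 2 to 4 avoiding 5:
2 - 7 - 6 - 1 - 4: 12 + 8 + 16 + 17 = 53
2 - 1 - 4: 16 + 17 = 33
2 - 7 - 6 - 8 - 1 - 4: 12 + 8 + 4 + 9 + 17 = 50
The minimum is 33.

33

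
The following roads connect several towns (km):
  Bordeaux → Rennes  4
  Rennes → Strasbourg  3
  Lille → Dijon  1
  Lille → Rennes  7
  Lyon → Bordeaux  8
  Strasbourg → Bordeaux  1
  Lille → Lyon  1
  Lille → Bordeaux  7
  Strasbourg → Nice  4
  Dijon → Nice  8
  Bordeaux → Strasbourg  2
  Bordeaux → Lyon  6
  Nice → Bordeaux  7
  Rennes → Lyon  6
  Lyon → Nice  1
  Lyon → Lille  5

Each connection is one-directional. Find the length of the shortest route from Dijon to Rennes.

19

Candidate routes:
Dijon → Nice → Bordeaux → Lyon → Lille → Rennes: 8 + 7 + 6 + 5 + 7 = 33
Dijon → Nice → Bordeaux → Rennes: 8 + 7 + 4 = 19
Shortest: 19 km.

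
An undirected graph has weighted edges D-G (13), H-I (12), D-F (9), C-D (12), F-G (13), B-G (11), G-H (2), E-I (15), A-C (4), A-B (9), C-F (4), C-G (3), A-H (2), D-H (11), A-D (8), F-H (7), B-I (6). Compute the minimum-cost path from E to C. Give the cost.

32

Some routes from E to C:
E - I - H - A - C: 15 + 12 + 2 + 4 = 33
E - I - B - A - C: 15 + 6 + 9 + 4 = 34
E - I - B - G - C: 15 + 6 + 11 + 3 = 35
E - I - H - G - C: 15 + 12 + 2 + 3 = 32
The minimum is 32.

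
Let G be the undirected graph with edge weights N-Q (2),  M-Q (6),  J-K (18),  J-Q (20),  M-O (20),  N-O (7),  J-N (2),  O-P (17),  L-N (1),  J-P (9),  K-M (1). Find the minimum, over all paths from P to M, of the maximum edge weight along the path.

9

Some routes from P to M:
P - J - K - M: max(9, 18, 1) = 18
P - O - N - Q - M: max(17, 7, 2, 6) = 17
P - J - N - Q - M: max(9, 2, 2, 6) = 9
P - O - M: max(17, 20) = 20
P - O - N - J - K - M: max(17, 7, 2, 18, 1) = 18
P - O - N - Q - J - K - M: max(17, 7, 2, 20, 18, 1) = 20
The minimum achievable maximum is 9.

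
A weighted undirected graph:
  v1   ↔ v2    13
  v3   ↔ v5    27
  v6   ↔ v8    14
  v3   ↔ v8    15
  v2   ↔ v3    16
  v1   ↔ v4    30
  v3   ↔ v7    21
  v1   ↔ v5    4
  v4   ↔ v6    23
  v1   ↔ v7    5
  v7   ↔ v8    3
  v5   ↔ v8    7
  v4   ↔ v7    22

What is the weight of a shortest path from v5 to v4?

31

Some routes from v5 to v4:
v5 - v1 - v7 - v4: 4 + 5 + 22 = 31
v5 - v8 - v7 - v4: 7 + 3 + 22 = 32
v5 - v8 - v6 - v4: 7 + 14 + 23 = 44
v5 - v1 - v4: 4 + 30 = 34
v5 - v8 - v7 - v1 - v4: 7 + 3 + 5 + 30 = 45
The minimum is 31.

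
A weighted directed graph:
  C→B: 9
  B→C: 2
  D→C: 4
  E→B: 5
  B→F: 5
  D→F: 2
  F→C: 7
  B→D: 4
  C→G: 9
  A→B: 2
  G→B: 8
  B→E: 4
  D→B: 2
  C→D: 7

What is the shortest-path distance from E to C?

7

Routes from E to C:
E-B-C: 5 + 2 = 7
E-B-D-F-C: 5 + 4 + 2 + 7 = 18
E-B-F-C: 5 + 5 + 7 = 17
E-B-D-C: 5 + 4 + 4 = 13
The minimum is 7.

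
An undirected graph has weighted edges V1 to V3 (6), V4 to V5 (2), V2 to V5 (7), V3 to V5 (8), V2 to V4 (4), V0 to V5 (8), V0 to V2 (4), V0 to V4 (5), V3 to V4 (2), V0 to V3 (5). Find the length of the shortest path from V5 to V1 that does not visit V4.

14

Paths from V5 to V1 avoiding V4:
V5-V3-V1: 8 + 6 = 14
V5-V2-V0-V3-V1: 7 + 4 + 5 + 6 = 22
V5-V0-V3-V1: 8 + 5 + 6 = 19
Shortest: 14.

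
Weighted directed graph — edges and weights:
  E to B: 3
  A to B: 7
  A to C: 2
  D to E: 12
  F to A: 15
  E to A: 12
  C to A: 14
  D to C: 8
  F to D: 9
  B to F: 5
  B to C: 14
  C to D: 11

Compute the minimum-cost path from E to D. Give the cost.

17

Some routes from E to D:
E -> B -> C -> D: 3 + 14 + 11 = 28
E -> B -> F -> D: 3 + 5 + 9 = 17
E -> A -> B -> F -> D: 12 + 7 + 5 + 9 = 33
E -> A -> C -> D: 12 + 2 + 11 = 25
Best route has total 17.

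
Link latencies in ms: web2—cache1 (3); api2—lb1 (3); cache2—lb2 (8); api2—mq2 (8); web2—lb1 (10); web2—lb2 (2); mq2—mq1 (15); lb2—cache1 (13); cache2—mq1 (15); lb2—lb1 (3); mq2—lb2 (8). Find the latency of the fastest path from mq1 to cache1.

28

Checking several routes:
mq1 → mq2 → api2 → lb1 → lb2 → web2 → cache1: 15 + 8 + 3 + 3 + 2 + 3 = 34
mq1 → cache2 → lb2 → web2 → cache1: 15 + 8 + 2 + 3 = 28
mq1 → mq2 → lb2 → web2 → cache1: 15 + 8 + 2 + 3 = 28
The minimum is 28 ms.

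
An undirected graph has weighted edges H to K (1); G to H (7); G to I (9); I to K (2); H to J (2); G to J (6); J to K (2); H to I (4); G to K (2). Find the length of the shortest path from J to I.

Some routes from J to I:
J -> K -> H -> I: 2 + 1 + 4 = 7
J -> H -> K -> I: 2 + 1 + 2 = 5
J -> K -> I: 2 + 2 = 4
J -> H -> I: 2 + 4 = 6
Shortest: 4.

4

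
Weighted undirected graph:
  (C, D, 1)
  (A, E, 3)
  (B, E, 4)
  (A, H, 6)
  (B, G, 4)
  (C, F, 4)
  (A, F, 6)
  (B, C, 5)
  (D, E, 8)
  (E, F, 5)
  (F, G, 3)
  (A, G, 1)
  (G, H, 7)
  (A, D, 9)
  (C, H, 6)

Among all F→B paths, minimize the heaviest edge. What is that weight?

4

Checking several routes:
F - G - A - H - C - B: max(3, 1, 6, 6, 5) = 6
F - C - B: max(4, 5) = 5
F - E - B: max(5, 4) = 5
F - G - B: max(3, 4) = 4
F - G - A - E - B: max(3, 1, 3, 4) = 4
F - E - A - G - B: max(5, 3, 1, 4) = 5
Best route has worst link 4.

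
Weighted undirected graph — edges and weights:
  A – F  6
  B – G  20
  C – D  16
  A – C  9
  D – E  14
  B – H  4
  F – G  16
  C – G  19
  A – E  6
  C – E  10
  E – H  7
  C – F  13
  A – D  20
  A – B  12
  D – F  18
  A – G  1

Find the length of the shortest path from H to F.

Some routes from H to F:
H→E→C→F: 7 + 10 + 13 = 30
H→B→A→F: 4 + 12 + 6 = 22
H→E→A→F: 7 + 6 + 6 = 19
H→E→A→G→F: 7 + 6 + 1 + 16 = 30
Best route has total 19.

19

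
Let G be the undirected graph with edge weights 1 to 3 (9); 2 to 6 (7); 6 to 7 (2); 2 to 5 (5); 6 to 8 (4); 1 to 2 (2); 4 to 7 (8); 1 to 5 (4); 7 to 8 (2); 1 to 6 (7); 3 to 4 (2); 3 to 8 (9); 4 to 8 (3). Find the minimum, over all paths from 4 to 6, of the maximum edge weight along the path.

3

Some routes from 4 to 6:
4 → 8 → 7 → 6: max(3, 2, 2) = 3
4 → 7 → 8 → 3 → 1 → 2 → 6: max(8, 2, 9, 9, 2, 7) = 9
4 → 7 → 6: max(8, 2) = 8
4 → 8 → 6: max(3, 4) = 4
4 → 7 → 8 → 6: max(8, 2, 4) = 8
Smallest bottleneck: 3.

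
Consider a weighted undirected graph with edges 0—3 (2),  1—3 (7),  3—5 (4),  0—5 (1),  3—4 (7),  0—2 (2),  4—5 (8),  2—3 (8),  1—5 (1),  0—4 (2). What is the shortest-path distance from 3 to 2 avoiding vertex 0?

8

Routes from 3 to 2 avoiding 0:
3→2: 8
Shortest: 8.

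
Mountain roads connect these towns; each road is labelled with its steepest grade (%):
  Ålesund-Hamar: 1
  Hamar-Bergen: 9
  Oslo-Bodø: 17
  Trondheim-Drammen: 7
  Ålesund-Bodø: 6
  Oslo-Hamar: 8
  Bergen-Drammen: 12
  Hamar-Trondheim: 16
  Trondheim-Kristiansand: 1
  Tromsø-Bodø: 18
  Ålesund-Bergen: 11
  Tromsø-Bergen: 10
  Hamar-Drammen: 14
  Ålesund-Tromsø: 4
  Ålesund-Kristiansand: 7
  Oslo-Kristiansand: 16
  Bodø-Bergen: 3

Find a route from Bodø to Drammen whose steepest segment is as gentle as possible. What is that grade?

A few of the Bodø→Drammen routes:
Bodø -> Ålesund -> Kristiansand -> Trondheim -> Drammen: max(6, 7, 1, 7) = 7
Bodø -> Bergen -> Hamar -> Ålesund -> Kristiansand -> Trondheim -> Drammen: max(3, 9, 1, 7, 1, 7) = 9
Bodø -> Bergen -> Tromsø -> Ålesund -> Kristiansand -> Trondheim -> Drammen: max(3, 10, 4, 7, 1, 7) = 10
Best route has worst link 7%.

7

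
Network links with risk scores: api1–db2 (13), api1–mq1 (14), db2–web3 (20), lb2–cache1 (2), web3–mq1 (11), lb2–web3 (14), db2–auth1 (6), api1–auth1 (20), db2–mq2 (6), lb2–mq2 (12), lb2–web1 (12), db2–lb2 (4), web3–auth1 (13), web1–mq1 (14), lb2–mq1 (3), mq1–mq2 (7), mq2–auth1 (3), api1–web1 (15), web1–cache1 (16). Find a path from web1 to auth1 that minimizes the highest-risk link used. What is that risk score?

A few of the web1→auth1 routes:
web1→lb2→mq1→mq2→db2→auth1: max(12, 3, 7, 6, 6) = 12
web1→lb2→mq2→auth1: max(12, 12, 3) = 12
web1→lb2→mq2→db2→auth1: max(12, 12, 6, 6) = 12
Smallest bottleneck: 12.

12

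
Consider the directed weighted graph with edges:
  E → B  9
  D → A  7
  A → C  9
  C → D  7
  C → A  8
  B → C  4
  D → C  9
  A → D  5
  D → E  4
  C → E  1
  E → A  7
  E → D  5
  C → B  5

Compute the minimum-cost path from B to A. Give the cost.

Candidate routes:
B-C-E-D-A: 4 + 1 + 5 + 7 = 17
B-C-A: 4 + 8 = 12
B-C-D-A: 4 + 7 + 7 = 18
B-C-D-E-A: 4 + 7 + 4 + 7 = 22
B-C-E-A: 4 + 1 + 7 = 12
The minimum is 12.

12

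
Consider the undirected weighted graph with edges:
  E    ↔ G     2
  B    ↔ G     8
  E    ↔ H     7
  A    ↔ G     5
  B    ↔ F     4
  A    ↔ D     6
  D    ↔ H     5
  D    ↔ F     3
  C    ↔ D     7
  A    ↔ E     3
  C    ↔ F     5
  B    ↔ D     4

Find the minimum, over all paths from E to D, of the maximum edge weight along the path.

Comparing a few candidate routes:
E → H → D: max(7, 5) = 7
E → G → A → D: max(2, 5, 6) = 6
E → G → B → D: max(2, 8, 4) = 8
E → A → D: max(3, 6) = 6
E → G → B → F → D: max(2, 8, 4, 3) = 8
Best route has worst link 6.

6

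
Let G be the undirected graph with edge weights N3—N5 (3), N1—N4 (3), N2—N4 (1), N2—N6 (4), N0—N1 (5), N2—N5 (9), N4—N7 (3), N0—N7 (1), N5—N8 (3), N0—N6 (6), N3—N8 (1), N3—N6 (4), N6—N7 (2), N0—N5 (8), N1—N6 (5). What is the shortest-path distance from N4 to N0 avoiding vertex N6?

Routes from N4 to N0 avoiding N6:
N4-N2-N5-N0: 1 + 9 + 8 = 18
N4-N1-N0: 3 + 5 = 8
N4-N7-N0: 3 + 1 = 4
The minimum is 4.

4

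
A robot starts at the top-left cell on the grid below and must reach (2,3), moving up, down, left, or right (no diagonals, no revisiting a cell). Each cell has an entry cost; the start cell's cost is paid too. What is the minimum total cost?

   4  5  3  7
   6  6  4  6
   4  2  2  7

Take [0,0]→[0,1]→[0,2]→[1,2]→[2,2]→[2,3] for a total of 4 + 5 + 3 + 4 + 2 + 7 = 25.

25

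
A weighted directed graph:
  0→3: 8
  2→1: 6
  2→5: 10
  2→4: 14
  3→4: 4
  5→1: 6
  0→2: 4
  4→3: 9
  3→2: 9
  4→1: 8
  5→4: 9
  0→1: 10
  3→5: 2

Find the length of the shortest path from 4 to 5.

11

Candidate routes:
4 → 3 → 2 → 5: 9 + 9 + 10 = 28
4 → 3 → 5: 9 + 2 = 11
The minimum is 11.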